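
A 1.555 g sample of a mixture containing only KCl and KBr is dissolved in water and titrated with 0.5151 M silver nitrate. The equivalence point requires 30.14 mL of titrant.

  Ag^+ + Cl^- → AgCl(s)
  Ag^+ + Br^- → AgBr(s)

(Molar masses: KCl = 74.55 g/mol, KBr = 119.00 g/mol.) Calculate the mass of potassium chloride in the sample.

n(AgNO3) = 0.03014 × 0.5151 = 0.01553 mol
Let x = n(KCl), y = n(KBr).
Titrant: 1x + 1y = 0.01553;  mass: 74.55x + 119.00y = 1.555
Solving, x = 6.580 × 10^-3 mol, y = 8.945 × 10^-3 mol
mass of KCl = 6.580 × 10^-3 × 74.55 = 0.4906 g

0.4906 g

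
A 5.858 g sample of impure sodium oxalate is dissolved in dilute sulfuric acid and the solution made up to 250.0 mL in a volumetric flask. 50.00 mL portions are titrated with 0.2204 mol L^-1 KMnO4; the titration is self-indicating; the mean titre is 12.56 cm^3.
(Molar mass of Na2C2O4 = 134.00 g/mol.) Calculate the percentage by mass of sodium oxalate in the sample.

79.15 %

2 MnO4^- + 5 C2O4^2- + 16 H^+ → 2 Mn^2+ + 10 CO2 + 8 H2O
n(KMnO4) per titration = 0.01256 × 0.2204 = 2.768 × 10^-3 mol
From the 5:2 ratio, n(Na2C2O4) in each aliquot = 5/2 × 2.768 × 10^-3 = 6.921 × 10^-3 mol
n(Na2C2O4) in the whole flask = 6.921 × 10^-3 × 250.0/50.00 = 0.03460 mol
mass of Na2C2O4 = 0.03460 × 134.00 = 4.637 g
% Na2C2O4 = 4.637 / 5.858 × 100 = 79.15 %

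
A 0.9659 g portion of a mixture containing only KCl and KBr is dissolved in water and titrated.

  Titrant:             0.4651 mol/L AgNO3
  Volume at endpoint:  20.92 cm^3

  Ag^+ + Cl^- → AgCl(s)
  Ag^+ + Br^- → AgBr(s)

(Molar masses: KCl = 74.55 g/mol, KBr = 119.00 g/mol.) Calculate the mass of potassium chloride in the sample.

n(AgNO3) = 0.02092 × 0.4651 = 9.730 × 10^-3 mol
Let x = n(KCl), y = n(KBr).
Titrant: 1x + 1y = 9.730 × 10^-3;  mass: 74.55x + 119.00y = 0.9659
Solving, x = 4.318 × 10^-3 mol, y = 5.411 × 10^-3 mol
mass of KCl = 4.318 × 10^-3 × 74.55 = 0.3219 g

0.3219 g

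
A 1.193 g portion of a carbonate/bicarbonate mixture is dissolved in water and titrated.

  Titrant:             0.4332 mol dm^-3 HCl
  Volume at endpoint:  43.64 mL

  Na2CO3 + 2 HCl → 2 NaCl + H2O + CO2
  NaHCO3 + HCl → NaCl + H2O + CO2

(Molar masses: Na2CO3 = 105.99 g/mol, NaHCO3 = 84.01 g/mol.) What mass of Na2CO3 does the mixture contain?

0.6753 g

n(HCl) = 0.04364 × 0.4332 = 0.01890 mol
Let x = n(Na2CO3), y = n(NaHCO3).
Titrant: 2x + 1y = 0.01890;  mass: 105.99x + 84.01y = 1.193
Solving, x = 6.371 × 10^-3 mol, y = 6.163 × 10^-3 mol
mass of Na2CO3 = 6.371 × 10^-3 × 105.99 = 0.6753 g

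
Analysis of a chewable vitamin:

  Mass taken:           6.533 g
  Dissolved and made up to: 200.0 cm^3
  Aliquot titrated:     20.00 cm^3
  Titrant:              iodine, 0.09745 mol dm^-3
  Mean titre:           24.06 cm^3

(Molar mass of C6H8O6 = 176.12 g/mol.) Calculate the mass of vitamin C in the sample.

C6H8O6 + I2 → C6H6O6 + 2 HI
n(I2) per titration = 0.02406 × 0.09745 = 2.345 × 10^-3 mol
n(C6H8O6) in each aliquot = 2.345 × 10^-3 mol (1:1 ratio)
n(C6H8O6) in the whole flask = 2.345 × 10^-3 × 200.0/20.00 = 0.02345 mol
mass of C6H8O6 = 0.02345 × 176.12 = 4.129 g

4.129 g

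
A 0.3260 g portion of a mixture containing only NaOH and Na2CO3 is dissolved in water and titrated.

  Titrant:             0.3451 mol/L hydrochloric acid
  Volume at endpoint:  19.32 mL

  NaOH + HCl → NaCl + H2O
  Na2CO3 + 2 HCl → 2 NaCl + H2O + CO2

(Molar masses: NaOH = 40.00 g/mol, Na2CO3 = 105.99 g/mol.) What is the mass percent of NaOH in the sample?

25.81 %

n(HCl) = 0.01932 × 0.3451 = 6.667 × 10^-3 mol
Let x = n(NaOH), y = n(Na2CO3).
Titrant: 1x + 2y = 6.667 × 10^-3;  mass: 40.00x + 105.99y = 0.3260
Solving, x = 2.104 × 10^-3 mol, y = 2.282 × 10^-3 mol
mass of NaOH = 2.104 × 10^-3 × 40.00 = 0.08414 g
% NaOH = 0.08414 / 0.3260 × 100 = 25.81 %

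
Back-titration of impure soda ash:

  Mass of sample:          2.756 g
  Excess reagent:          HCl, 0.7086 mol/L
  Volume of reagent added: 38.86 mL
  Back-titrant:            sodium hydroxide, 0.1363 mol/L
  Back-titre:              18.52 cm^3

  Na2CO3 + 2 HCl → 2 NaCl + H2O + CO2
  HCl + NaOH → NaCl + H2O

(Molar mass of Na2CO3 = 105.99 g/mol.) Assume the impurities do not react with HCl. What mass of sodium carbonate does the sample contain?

n(HCl) added = 0.03886 × 0.7086 = 0.02754 mol
n(NaOH) used in back-titration = 0.01852 × 0.1363 = 2.524 × 10^-3 mol
n(HCl) left over = 2.524 × 10^-3 mol (1:1 ratio)
n(HCl) consumed by analyte = 0.02754 − 2.524 × 10^-3 = 0.02501 mol
From the 1:2 ratio, n(Na2CO3) = 1/2 × 0.02501 = 0.01251 mol
mass of Na2CO3 = 0.01251 × 105.99 = 1.326 g

1.326 g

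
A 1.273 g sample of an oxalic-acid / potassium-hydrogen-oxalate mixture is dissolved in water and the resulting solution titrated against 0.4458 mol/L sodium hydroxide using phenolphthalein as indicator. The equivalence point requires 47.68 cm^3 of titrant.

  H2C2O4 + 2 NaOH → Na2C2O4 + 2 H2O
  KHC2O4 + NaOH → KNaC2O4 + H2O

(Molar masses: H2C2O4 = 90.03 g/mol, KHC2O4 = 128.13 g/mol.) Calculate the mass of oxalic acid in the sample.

0.7856 g

n(NaOH) = 0.04768 × 0.4458 = 0.02126 mol
Let x = n(H2C2O4), y = n(KHC2O4).
Titrant: 2x + 1y = 0.02126;  mass: 90.03x + 128.13y = 1.273
Solving, x = 8.726 × 10^-3 mol, y = 3.804 × 10^-3 mol
mass of H2C2O4 = 8.726 × 10^-3 × 90.03 = 0.7856 g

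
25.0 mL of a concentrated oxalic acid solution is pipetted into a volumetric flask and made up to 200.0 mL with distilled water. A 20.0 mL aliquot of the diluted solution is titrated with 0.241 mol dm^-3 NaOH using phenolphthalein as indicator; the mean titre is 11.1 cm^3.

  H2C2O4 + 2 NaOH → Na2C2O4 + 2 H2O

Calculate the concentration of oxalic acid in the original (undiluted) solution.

0.535 mol/L

n(NaOH) = 0.0111 × 0.241 = 2.68 × 10^-3 mol
From the 1:2 ratio, n(H2C2O4) in the aliquot = 1/2 × 2.68 × 10^-3 = 1.34 × 10^-3 mol
[H2C2O4]_dilute = 1.34 × 10^-3 / 0.0200 = 0.0669 mol/L
Dilution factor = 200.0 / 25.0 = 8.000
[H2C2O4]_stock = 0.0669 × 8.000 = 0.535 mol/L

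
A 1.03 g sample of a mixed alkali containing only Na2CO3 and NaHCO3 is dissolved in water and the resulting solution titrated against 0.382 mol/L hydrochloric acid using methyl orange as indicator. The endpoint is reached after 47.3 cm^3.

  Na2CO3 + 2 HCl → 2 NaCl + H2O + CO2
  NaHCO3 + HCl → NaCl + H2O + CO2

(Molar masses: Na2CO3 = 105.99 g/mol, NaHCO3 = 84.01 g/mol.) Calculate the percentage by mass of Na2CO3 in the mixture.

80.9 %

n(HCl) = 0.0473 × 0.382 = 0.0181 mol
Let x = n(Na2CO3), y = n(NaHCO3).
Titrant: 2x + 1y = 0.0181;  mass: 105.99x + 84.01y = 1.03
Solving, x = 7.87 × 10^-3 mol, y = 2.34 × 10^-3 mol
mass of Na2CO3 = 7.87 × 10^-3 × 105.99 = 0.834 g
% Na2CO3 = 0.834 / 1.03 × 100 = 80.9 %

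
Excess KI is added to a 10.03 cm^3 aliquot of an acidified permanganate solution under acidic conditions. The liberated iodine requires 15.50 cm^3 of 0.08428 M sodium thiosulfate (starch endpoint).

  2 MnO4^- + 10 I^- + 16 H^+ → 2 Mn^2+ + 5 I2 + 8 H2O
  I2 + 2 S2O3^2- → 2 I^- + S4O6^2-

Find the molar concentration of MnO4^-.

n(S2O3^2-) = 0.01550 × 0.08428 = 1.306 × 10^-3 mol
n(I2) = n(S2O3^2-)/2 = 6.532 × 10^-4 mol
From the 2:5 ratio, n(MnO4^-) in the aliquot = 2/5 × 6.532 × 10^-4 = 2.613 × 10^-4 mol
[MnO4^-] = 2.613 × 10^-4 / 0.01003 = 0.02605 mol/L

0.02605 M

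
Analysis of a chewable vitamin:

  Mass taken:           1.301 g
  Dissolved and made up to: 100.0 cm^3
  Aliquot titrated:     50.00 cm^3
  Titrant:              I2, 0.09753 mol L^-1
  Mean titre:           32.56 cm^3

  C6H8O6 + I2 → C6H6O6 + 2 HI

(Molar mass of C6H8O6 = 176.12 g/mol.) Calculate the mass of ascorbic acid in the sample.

n(I2) per titration = 0.03256 × 0.09753 = 3.176 × 10^-3 mol
n(C6H8O6) in each aliquot = 3.176 × 10^-3 mol (1:1 ratio)
n(C6H8O6) in the whole flask = 3.176 × 10^-3 × 100.0/50.00 = 6.351 × 10^-3 mol
mass of C6H8O6 = 6.351 × 10^-3 × 176.12 = 1.119 g

1.119 g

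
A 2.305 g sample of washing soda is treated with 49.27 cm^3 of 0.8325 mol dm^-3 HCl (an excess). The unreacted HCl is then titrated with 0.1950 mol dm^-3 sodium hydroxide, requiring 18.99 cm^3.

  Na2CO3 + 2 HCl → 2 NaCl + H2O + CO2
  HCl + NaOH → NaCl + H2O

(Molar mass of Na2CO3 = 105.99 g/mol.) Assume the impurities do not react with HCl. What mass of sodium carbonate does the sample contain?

1.977 g

n(HCl) added = 0.04927 × 0.8325 = 0.04102 mol
n(NaOH) used in back-titration = 0.01899 × 0.1950 = 3.703 × 10^-3 mol
n(HCl) left over = 3.703 × 10^-3 mol (1:1 ratio)
n(HCl) consumed by analyte = 0.04102 − 3.703 × 10^-3 = 0.03731 mol
From the 1:2 ratio, n(Na2CO3) = 1/2 × 0.03731 = 0.01866 mol
mass of Na2CO3 = 0.01866 × 105.99 = 1.977 g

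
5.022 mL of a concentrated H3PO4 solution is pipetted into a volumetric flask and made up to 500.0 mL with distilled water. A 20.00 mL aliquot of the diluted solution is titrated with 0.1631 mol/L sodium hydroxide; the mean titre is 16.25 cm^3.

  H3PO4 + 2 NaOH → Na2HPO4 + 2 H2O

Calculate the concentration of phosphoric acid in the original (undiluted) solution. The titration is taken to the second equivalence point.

6.597 mol/L

n(NaOH) = 0.01625 × 0.1631 = 2.650 × 10^-3 mol
From the 1:2 ratio, n(H3PO4) in the aliquot = 1/2 × 2.650 × 10^-3 = 1.325 × 10^-3 mol
[H3PO4]_dilute = 1.325 × 10^-3 / 0.02000 = 0.06626 mol/L
Dilution factor = 500.0 / 5.022 = 99.56
[H3PO4]_stock = 0.06626 × 99.56 = 6.597 mol/L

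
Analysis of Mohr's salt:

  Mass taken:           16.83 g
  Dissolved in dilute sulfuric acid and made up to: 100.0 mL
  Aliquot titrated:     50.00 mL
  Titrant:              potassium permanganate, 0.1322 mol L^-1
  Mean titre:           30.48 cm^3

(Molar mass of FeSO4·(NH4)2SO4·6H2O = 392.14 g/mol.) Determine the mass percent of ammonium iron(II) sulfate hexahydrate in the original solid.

93.89 %

MnO4^- + 5 Fe^2+ + 8 H^+ → Mn^2+ + 5 Fe^3+ + 4 H2O
n(KMnO4) per titration = 0.03048 × 0.1322 = 4.029 × 10^-3 mol
From the 5:1 ratio, n(FeSO4·(NH4)2SO4·6H2O) in each aliquot = 5/1 × 4.029 × 10^-3 = 0.02015 mol
n(FeSO4·(NH4)2SO4·6H2O) in the whole flask = 0.02015 × 100.0/50.00 = 0.04029 mol
mass of FeSO4·(NH4)2SO4·6H2O = 0.04029 × 392.14 = 15.80 g
% FeSO4·(NH4)2SO4·6H2O = 15.80 / 16.83 × 100 = 93.89 %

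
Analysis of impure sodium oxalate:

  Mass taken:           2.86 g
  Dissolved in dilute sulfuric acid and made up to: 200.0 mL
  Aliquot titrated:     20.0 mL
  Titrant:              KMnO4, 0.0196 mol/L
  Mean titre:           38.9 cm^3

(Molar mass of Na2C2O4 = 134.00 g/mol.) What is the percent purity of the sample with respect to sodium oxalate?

2 MnO4^- + 5 C2O4^2- + 16 H^+ → 2 Mn^2+ + 10 CO2 + 8 H2O
n(KMnO4) per titration = 0.0389 × 0.0196 = 7.62 × 10^-4 mol
From the 5:2 ratio, n(Na2C2O4) in each aliquot = 5/2 × 7.62 × 10^-4 = 1.91 × 10^-3 mol
n(Na2C2O4) in the whole flask = 1.91 × 10^-3 × 200.0/20.0 = 0.0191 mol
mass of Na2C2O4 = 0.0191 × 134.00 = 2.55 g
% Na2C2O4 = 2.55 / 2.86 × 100 = 89.3 %

89.3 %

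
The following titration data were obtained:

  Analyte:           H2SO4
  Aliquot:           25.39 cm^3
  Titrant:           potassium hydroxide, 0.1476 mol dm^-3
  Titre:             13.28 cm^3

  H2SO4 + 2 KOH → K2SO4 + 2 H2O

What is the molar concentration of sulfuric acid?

0.03860 mol/L

n(KOH) = 0.01328 L × 0.1476 mol/L = 1.960 × 10^-3 mol
From the 1:2 mole ratio, n(H2SO4) = 1/2 × 1.960 × 10^-3 = 9.801 × 10^-4 mol
[H2SO4] = 9.801 × 10^-4 mol / 0.02539 L = 0.03860 mol/L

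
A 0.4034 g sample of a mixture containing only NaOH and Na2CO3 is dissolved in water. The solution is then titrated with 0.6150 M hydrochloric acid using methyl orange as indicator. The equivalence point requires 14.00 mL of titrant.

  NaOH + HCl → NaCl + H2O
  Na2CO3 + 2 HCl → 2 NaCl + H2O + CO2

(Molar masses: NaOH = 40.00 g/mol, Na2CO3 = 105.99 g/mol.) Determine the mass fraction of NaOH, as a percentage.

40.35 %

n(HCl) = 0.01400 × 0.6150 = 8.610 × 10^-3 mol
Let x = n(NaOH), y = n(Na2CO3).
Titrant: 1x + 2y = 8.610 × 10^-3;  mass: 40.00x + 105.99y = 0.4034
Solving, x = 4.070 × 10^-3 mol, y = 2.270 × 10^-3 mol
mass of NaOH = 4.070 × 10^-3 × 40.00 = 0.1628 g
% NaOH = 0.1628 / 0.4034 × 100 = 40.35 %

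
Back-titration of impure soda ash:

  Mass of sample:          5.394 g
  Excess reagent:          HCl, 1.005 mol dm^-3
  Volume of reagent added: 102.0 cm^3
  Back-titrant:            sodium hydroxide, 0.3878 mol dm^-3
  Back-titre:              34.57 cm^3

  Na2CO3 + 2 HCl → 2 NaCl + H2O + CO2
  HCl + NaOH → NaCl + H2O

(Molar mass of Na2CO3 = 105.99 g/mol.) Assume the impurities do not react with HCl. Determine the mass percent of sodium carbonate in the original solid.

n(HCl) added = 0.1020 × 1.005 = 0.1025 mol
n(NaOH) used in back-titration = 0.03457 × 0.3878 = 0.01341 mol
n(HCl) left over = 0.01341 mol (1:1 ratio)
n(HCl) consumed by analyte = 0.1025 − 0.01341 = 0.08910 mol
From the 1:2 ratio, n(Na2CO3) = 1/2 × 0.08910 = 0.04455 mol
mass of Na2CO3 = 0.04455 × 105.99 = 4.722 g
% Na2CO3 = 4.722 / 5.394 × 100 = 87.54 %

87.54 %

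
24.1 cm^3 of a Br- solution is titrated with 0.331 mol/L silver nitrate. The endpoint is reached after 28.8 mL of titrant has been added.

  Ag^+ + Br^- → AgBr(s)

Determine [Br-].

0.396 mol/L

n(AgNO3) = 0.0288 L × 0.331 mol/L = 9.53 × 10^-3 mol
n(Br-) = 9.53 × 10^-3 mol (1:1 mole ratio)
[Br-] = 9.53 × 10^-3 mol / 0.0241 L = 0.396 mol/L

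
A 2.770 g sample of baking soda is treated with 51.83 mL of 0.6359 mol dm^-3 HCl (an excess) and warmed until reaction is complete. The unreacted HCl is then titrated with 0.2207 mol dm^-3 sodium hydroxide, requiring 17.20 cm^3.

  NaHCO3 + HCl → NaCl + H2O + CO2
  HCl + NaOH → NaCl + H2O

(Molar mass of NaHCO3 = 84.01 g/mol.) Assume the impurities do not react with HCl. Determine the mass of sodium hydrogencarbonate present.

2.450 g

n(HCl) added = 0.05183 × 0.6359 = 0.03296 mol
n(NaOH) used in back-titration = 0.01720 × 0.2207 = 3.796 × 10^-3 mol
n(HCl) left over = 3.796 × 10^-3 mol (1:1 ratio)
n(HCl) consumed by analyte = 0.03296 − 3.796 × 10^-3 = 0.02916 mol
n(NaHCO3) = 0.02916 mol (1:1 ratio)
mass of NaHCO3 = 0.02916 × 84.01 = 2.450 g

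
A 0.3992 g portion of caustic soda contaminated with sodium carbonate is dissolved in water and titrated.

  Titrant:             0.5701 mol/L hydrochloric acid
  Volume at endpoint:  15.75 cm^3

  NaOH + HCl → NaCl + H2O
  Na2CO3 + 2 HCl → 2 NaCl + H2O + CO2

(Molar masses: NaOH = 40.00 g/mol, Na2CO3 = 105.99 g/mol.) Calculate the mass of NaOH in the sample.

0.2359 g

n(HCl) = 0.01575 × 0.5701 = 8.979 × 10^-3 mol
Let x = n(NaOH), y = n(Na2CO3).
Titrant: 1x + 2y = 8.979 × 10^-3;  mass: 40.00x + 105.99y = 0.3992
Solving, x = 5.898 × 10^-3 mol, y = 1.540 × 10^-3 mol
mass of NaOH = 5.898 × 10^-3 × 40.00 = 0.2359 g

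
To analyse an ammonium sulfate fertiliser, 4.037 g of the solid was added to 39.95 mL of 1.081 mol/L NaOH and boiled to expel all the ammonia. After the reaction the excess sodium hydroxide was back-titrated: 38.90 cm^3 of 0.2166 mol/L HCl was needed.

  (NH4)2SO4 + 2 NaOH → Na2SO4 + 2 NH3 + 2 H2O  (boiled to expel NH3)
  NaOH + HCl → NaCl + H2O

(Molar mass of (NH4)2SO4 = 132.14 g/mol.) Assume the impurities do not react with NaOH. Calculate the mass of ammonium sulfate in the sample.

n(NaOH) added = 0.03995 × 1.081 = 0.04319 mol
n(HCl) used in back-titration = 0.03890 × 0.2166 = 8.426 × 10^-3 mol
n(NaOH) left over = 8.426 × 10^-3 mol (1:1 ratio)
n(NaOH) consumed by analyte = 0.04319 − 8.426 × 10^-3 = 0.03476 mol
From the 1:2 ratio, n((NH4)2SO4) = 1/2 × 0.03476 = 0.01738 mol
mass of (NH4)2SO4 = 0.01738 × 132.14 = 2.297 g

2.297 g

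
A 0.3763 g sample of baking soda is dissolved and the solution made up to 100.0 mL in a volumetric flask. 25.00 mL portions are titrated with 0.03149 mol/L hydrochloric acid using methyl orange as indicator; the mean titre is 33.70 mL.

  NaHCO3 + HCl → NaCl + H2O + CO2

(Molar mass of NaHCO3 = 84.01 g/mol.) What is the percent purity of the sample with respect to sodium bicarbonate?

n(HCl) per titration = 0.03370 × 0.03149 = 1.061 × 10^-3 mol
n(NaHCO3) in each aliquot = 1.061 × 10^-3 mol (1:1 ratio)
n(NaHCO3) in the whole flask = 1.061 × 10^-3 × 100.0/25.00 = 4.245 × 10^-3 mol
mass of NaHCO3 = 4.245 × 10^-3 × 84.01 = 0.3566 g
% NaHCO3 = 0.3566 / 0.3763 × 100 = 94.77 %

94.77 %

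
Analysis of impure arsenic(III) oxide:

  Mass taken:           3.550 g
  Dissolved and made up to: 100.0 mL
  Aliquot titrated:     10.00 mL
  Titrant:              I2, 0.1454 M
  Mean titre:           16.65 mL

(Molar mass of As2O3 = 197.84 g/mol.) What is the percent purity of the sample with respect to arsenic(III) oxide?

67.46 %

As2O3 + 2 I2 + 2 H2O → As2O5 + 4 HI
n(I2) per titration = 0.01665 × 0.1454 = 2.421 × 10^-3 mol
From the 1:2 ratio, n(As2O3) in each aliquot = 1/2 × 2.421 × 10^-3 = 1.210 × 10^-3 mol
n(As2O3) in the whole flask = 1.210 × 10^-3 × 100.0/10.00 = 0.01210 mol
mass of As2O3 = 0.01210 × 197.84 = 2.395 g
% As2O3 = 2.395 / 3.550 × 100 = 67.46 %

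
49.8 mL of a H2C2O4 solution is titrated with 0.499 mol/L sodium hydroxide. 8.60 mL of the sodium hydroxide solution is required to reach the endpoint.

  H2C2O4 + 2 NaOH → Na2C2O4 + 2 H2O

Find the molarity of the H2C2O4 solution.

0.0431 mol/L

n(NaOH) = 0.00860 L × 0.499 mol/L = 4.29 × 10^-3 mol
From the 1:2 mole ratio, n(H2C2O4) = 1/2 × 4.29 × 10^-3 = 2.15 × 10^-3 mol
[H2C2O4] = 2.15 × 10^-3 mol / 0.0498 L = 0.0431 mol/L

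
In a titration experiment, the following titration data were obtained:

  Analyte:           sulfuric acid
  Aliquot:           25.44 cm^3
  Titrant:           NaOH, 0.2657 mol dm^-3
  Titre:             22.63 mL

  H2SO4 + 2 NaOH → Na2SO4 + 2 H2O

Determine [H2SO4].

0.1182 mol/L

n(NaOH) = 0.02263 L × 0.2657 mol/L = 6.013 × 10^-3 mol
From the 1:2 mole ratio, n(H2SO4) = 1/2 × 6.013 × 10^-3 = 3.006 × 10^-3 mol
[H2SO4] = 3.006 × 10^-3 mol / 0.02544 L = 0.1182 mol/L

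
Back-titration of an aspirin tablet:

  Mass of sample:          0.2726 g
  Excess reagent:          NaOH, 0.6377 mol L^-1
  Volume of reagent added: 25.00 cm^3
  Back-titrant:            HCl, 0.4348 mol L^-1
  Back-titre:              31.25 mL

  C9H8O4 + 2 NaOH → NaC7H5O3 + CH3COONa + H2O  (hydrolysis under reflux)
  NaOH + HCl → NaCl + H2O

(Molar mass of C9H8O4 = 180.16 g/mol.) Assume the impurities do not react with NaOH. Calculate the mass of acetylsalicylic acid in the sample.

n(NaOH) added = 0.02500 × 0.6377 = 0.01594 mol
n(HCl) used in back-titration = 0.03125 × 0.4348 = 0.01359 mol
n(NaOH) left over = 0.01359 mol (1:1 ratio)
n(NaOH) consumed by analyte = 0.01594 − 0.01359 = 2.355 × 10^-3 mol
From the 1:2 ratio, n(C9H8O4) = 1/2 × 2.355 × 10^-3 = 1.178 × 10^-3 mol
mass of C9H8O4 = 1.178 × 10^-3 × 180.16 = 0.2121 g

0.2121 g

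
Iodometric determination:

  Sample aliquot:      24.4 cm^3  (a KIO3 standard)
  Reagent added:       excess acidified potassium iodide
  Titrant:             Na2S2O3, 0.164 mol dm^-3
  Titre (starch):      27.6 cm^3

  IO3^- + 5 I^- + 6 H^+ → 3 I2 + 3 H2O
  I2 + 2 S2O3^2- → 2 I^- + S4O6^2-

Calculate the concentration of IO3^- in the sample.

0.0309 mol/L

n(S2O3^2-) = 0.0276 × 0.164 = 4.53 × 10^-3 mol
n(I2) = n(S2O3^2-)/2 = 2.26 × 10^-3 mol
From the 1:3 ratio, n(IO3^-) in the aliquot = 1/3 × 2.26 × 10^-3 = 7.54 × 10^-4 mol
[IO3^-] = 7.54 × 10^-4 / 0.0244 = 0.0309 mol/L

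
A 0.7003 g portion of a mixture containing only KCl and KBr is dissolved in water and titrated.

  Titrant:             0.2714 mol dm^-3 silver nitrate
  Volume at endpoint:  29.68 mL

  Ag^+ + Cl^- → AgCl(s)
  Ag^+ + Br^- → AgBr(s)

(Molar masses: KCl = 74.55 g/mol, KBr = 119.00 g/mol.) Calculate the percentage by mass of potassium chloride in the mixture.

61.85 %

n(AgNO3) = 0.02968 × 0.2714 = 8.055 × 10^-3 mol
Let x = n(KCl), y = n(KBr).
Titrant: 1x + 1y = 8.055 × 10^-3;  mass: 74.55x + 119.00y = 0.7003
Solving, x = 5.810 × 10^-3 mol, y = 2.245 × 10^-3 mol
mass of KCl = 5.810 × 10^-3 × 74.55 = 0.4331 g
% KCl = 0.4331 / 0.7003 × 100 = 61.85 %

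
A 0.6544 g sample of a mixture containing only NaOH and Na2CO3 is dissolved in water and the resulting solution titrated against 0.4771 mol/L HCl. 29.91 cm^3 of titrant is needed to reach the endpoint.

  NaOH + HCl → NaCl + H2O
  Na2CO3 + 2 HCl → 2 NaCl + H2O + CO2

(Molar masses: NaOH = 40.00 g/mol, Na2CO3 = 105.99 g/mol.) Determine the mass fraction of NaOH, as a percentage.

n(HCl) = 0.02991 × 0.4771 = 0.01427 mol
Let x = n(NaOH), y = n(Na2CO3).
Titrant: 1x + 2y = 0.01427;  mass: 40.00x + 105.99y = 0.6544
Solving, x = 7.837 × 10^-3 mol, y = 3.217 × 10^-3 mol
mass of NaOH = 7.837 × 10^-3 × 40.00 = 0.3135 g
% NaOH = 0.3135 / 0.6544 × 100 = 47.90 %

47.90 %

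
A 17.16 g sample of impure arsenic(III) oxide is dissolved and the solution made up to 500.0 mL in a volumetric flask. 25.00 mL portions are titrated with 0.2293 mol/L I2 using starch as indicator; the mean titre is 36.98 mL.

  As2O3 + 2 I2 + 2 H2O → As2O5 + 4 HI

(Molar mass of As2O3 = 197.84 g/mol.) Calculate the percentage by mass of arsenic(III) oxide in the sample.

n(I2) per titration = 0.03698 × 0.2293 = 8.480 × 10^-3 mol
From the 1:2 ratio, n(As2O3) in each aliquot = 1/2 × 8.480 × 10^-3 = 4.240 × 10^-3 mol
n(As2O3) in the whole flask = 4.240 × 10^-3 × 500.0/25.00 = 0.08480 mol
mass of As2O3 = 0.08480 × 197.84 = 16.78 g
% As2O3 = 16.78 / 17.16 × 100 = 97.76 %

97.76 %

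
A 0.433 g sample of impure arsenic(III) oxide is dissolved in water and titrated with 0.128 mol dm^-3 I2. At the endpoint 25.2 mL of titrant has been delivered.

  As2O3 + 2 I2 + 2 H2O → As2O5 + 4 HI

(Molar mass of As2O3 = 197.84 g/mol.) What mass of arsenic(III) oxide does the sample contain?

0.319 g

n(I2) = 0.0252 L × 0.128 mol/L = 3.23 × 10^-3 mol
From the 1:2 ratio, n(As2O3) = 1/2 × 3.23 × 10^-3 = 1.61 × 10^-3 mol
mass of As2O3 = 1.61 × 10^-3 × 197.84 g/mol = 0.319 g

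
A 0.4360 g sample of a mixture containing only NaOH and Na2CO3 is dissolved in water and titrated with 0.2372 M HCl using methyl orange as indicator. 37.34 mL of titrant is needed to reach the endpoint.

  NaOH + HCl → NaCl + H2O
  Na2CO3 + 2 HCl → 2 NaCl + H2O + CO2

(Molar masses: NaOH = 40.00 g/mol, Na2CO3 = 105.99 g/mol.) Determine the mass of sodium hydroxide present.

n(HCl) = 0.03734 × 0.2372 = 8.857 × 10^-3 mol
Let x = n(NaOH), y = n(Na2CO3).
Titrant: 1x + 2y = 8.857 × 10^-3;  mass: 40.00x + 105.99y = 0.4360
Solving, x = 2.569 × 10^-3 mol, y = 3.144 × 10^-3 mol
mass of NaOH = 2.569 × 10^-3 × 40.00 = 0.1027 g

0.1027 g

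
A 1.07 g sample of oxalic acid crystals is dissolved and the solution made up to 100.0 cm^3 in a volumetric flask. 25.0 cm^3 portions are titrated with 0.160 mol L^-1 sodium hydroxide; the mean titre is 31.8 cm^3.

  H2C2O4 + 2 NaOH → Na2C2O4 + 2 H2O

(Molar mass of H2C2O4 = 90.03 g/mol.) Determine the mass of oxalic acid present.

n(NaOH) per titration = 0.0318 × 0.160 = 5.09 × 10^-3 mol
From the 1:2 ratio, n(H2C2O4) in each aliquot = 1/2 × 5.09 × 10^-3 = 2.54 × 10^-3 mol
n(H2C2O4) in the whole flask = 2.54 × 10^-3 × 100.0/25.0 = 0.0102 mol
mass of H2C2O4 = 0.0102 × 90.03 = 0.916 g

0.916 g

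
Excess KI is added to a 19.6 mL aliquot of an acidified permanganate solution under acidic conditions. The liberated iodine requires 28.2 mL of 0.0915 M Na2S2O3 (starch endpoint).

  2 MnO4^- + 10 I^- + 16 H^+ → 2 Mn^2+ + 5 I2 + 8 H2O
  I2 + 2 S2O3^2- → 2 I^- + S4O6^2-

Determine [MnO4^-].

n(S2O3^2-) = 0.0282 × 0.0915 = 2.58 × 10^-3 mol
n(I2) = n(S2O3^2-)/2 = 1.29 × 10^-3 mol
From the 2:5 ratio, n(MnO4^-) in the aliquot = 2/5 × 1.29 × 10^-3 = 5.16 × 10^-4 mol
[MnO4^-] = 5.16 × 10^-4 / 0.0196 = 0.0263 mol/L

0.0263 M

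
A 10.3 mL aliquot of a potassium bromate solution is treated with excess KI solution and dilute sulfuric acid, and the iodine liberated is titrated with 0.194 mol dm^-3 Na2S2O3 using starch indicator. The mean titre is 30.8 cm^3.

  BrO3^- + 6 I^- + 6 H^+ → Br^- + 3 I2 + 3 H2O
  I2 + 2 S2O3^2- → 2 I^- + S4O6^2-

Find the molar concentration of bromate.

0.0967 mol/L

n(S2O3^2-) = 0.0308 × 0.194 = 5.98 × 10^-3 mol
n(I2) = n(S2O3^2-)/2 = 2.99 × 10^-3 mol
From the 1:3 ratio, n(BrO3^-) in the aliquot = 1/3 × 2.99 × 10^-3 = 9.96 × 10^-4 mol
[BrO3^-] = 9.96 × 10^-4 / 0.0103 = 0.0967 mol/L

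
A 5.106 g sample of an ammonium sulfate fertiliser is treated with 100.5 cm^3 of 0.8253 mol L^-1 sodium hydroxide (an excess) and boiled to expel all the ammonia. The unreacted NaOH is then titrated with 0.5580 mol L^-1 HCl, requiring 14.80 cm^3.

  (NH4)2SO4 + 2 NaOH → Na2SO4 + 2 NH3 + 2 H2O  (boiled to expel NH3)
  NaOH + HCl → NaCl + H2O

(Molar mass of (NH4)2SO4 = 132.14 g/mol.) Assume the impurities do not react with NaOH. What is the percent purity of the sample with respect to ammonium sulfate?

n(NaOH) added = 0.1005 × 0.8253 = 0.08294 mol
n(HCl) used in back-titration = 0.01480 × 0.5580 = 8.258 × 10^-3 mol
n(NaOH) left over = 8.258 × 10^-3 mol (1:1 ratio)
n(NaOH) consumed by analyte = 0.08294 − 8.258 × 10^-3 = 0.07468 mol
From the 1:2 ratio, n((NH4)2SO4) = 1/2 × 0.07468 = 0.03734 mol
mass of (NH4)2SO4 = 0.03734 × 132.14 = 4.934 g
% (NH4)2SO4 = 4.934 / 5.106 × 100 = 96.64 %

96.64 %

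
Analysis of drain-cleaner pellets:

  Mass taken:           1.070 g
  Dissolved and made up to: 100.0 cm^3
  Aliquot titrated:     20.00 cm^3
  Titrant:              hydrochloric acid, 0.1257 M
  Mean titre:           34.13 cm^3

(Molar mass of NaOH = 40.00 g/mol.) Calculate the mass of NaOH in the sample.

NaOH + HCl → NaCl + H2O
n(HCl) per titration = 0.03413 × 0.1257 = 4.290 × 10^-3 mol
n(NaOH) in each aliquot = 4.290 × 10^-3 mol (1:1 ratio)
n(NaOH) in the whole flask = 4.290 × 10^-3 × 100.0/20.00 = 0.02145 mol
mass of NaOH = 0.02145 × 40.00 = 0.8580 g

0.8580 g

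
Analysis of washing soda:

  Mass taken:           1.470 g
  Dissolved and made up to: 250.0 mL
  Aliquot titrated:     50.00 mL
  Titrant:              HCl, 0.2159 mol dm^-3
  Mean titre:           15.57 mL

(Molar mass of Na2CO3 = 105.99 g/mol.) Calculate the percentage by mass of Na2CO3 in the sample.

60.59 %

Na2CO3 + 2 HCl → 2 NaCl + H2O + CO2
n(HCl) per titration = 0.01557 × 0.2159 = 3.362 × 10^-3 mol
From the 1:2 ratio, n(Na2CO3) in each aliquot = 1/2 × 3.362 × 10^-3 = 1.681 × 10^-3 mol
n(Na2CO3) in the whole flask = 1.681 × 10^-3 × 250.0/50.00 = 8.404 × 10^-3 mol
mass of Na2CO3 = 8.404 × 10^-3 × 105.99 = 0.8907 g
% Na2CO3 = 0.8907 / 1.470 × 100 = 60.59 %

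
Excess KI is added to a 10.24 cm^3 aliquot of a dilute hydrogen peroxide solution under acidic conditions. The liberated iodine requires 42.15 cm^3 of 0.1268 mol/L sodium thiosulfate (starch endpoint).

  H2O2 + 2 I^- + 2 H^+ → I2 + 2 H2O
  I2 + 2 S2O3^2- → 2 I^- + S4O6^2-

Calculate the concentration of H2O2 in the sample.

0.2610 mol/L

n(S2O3^2-) = 0.04215 × 0.1268 = 5.345 × 10^-3 mol
n(I2) = n(S2O3^2-)/2 = 2.672 × 10^-3 mol
n(H2O2) in the aliquot = 2.672 × 10^-3 mol (1:1 ratio)
[H2O2] = 2.672 × 10^-3 / 0.01024 = 0.2610 mol/L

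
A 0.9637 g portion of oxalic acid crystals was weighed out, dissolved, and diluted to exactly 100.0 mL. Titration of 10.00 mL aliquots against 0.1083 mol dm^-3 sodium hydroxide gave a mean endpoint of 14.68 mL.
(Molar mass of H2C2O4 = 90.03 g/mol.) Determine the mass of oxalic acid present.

H2C2O4 + 2 NaOH → Na2C2O4 + 2 H2O
n(NaOH) per titration = 0.01468 × 0.1083 = 1.590 × 10^-3 mol
From the 1:2 ratio, n(H2C2O4) in each aliquot = 1/2 × 1.590 × 10^-3 = 7.949 × 10^-4 mol
n(H2C2O4) in the whole flask = 7.949 × 10^-4 × 100.0/10.00 = 7.949 × 10^-3 mol
mass of H2C2O4 = 7.949 × 10^-3 × 90.03 = 0.7157 g

0.7157 g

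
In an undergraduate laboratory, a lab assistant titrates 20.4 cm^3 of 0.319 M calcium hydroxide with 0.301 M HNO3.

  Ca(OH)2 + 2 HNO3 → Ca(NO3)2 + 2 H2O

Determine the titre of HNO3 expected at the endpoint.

n(Ca(OH)2) = 0.0204 L × 0.319 mol/L = 6.51 × 10^-3 mol
From the 2:1 stoichiometry, n(HNO3) = 2/1 × 6.51 × 10^-3 = 0.0130 mol
V(HNO3) = 0.0130 mol / 0.301 mol/L = 0.0432 L = 43.2 mL

43.2 mL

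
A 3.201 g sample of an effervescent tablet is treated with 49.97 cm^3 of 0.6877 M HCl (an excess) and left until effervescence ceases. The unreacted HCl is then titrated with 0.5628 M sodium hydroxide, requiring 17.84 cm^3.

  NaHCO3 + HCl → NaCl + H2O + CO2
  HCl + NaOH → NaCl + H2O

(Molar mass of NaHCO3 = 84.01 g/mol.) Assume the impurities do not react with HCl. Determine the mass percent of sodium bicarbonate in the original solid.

n(HCl) added = 0.04997 × 0.6877 = 0.03436 mol
n(NaOH) used in back-titration = 0.01784 × 0.5628 = 0.01004 mol
n(HCl) left over = 0.01004 mol (1:1 ratio)
n(HCl) consumed by analyte = 0.03436 − 0.01004 = 0.02432 mol
n(NaHCO3) = 0.02432 mol (1:1 ratio)
mass of NaHCO3 = 0.02432 × 84.01 = 2.043 g
% NaHCO3 = 2.043 / 3.201 × 100 = 63.84 %

63.84 %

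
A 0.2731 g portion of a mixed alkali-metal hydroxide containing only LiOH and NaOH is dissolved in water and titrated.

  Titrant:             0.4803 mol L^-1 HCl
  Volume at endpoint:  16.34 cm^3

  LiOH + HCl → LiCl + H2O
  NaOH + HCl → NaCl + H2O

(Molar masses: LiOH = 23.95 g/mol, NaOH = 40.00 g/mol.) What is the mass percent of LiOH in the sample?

22.31 %

n(HCl) = 0.01634 × 0.4803 = 7.848 × 10^-3 mol
Let x = n(LiOH), y = n(NaOH).
Titrant: 1x + 1y = 7.848 × 10^-3;  mass: 23.95x + 40.00y = 0.2731
Solving, x = 2.544 × 10^-3 mol, y = 5.305 × 10^-3 mol
mass of LiOH = 2.544 × 10^-3 × 23.95 = 0.06092 g
% LiOH = 0.06092 / 0.2731 × 100 = 22.31 %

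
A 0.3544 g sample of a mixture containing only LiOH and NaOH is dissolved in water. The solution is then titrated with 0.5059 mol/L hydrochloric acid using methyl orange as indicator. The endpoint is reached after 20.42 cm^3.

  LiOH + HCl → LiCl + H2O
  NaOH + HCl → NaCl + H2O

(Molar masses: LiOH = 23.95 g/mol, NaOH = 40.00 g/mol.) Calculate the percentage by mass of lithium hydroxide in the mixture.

n(HCl) = 0.02042 × 0.5059 = 0.01033 mol
Let x = n(LiOH), y = n(NaOH).
Titrant: 1x + 1y = 0.01033;  mass: 23.95x + 40.00y = 0.3544
Solving, x = 3.665 × 10^-3 mol, y = 6.666 × 10^-3 mol
mass of LiOH = 3.665 × 10^-3 × 23.95 = 0.08777 g
% LiOH = 0.08777 / 0.3544 × 100 = 24.77 %

24.77 %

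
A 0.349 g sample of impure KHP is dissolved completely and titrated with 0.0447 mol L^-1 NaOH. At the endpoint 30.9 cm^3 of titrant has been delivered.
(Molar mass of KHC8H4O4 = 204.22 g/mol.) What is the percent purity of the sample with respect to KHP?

KHC8H4O4 + NaOH → KNaC8H4O4 + H2O
n(NaOH) = 0.0309 L × 0.0447 mol/L = 1.38 × 10^-3 mol
n(KHC8H4O4) = 1.38 × 10^-3 mol (1:1 ratio)
mass of KHC8H4O4 = 1.38 × 10^-3 × 204.22 g/mol = 0.282 g
% KHC8H4O4 = 0.282 / 0.349 × 100 = 80.8 %

80.8 %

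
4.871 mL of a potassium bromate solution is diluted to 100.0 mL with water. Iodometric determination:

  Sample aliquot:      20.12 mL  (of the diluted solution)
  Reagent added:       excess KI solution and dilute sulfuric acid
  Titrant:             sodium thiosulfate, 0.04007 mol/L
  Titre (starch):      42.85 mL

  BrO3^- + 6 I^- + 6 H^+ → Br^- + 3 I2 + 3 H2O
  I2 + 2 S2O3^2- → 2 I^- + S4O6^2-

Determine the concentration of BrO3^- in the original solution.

0.2920 mol/L

n(S2O3^2-) = 0.04285 × 0.04007 = 1.717 × 10^-3 mol
n(I2) = n(S2O3^2-)/2 = 8.585 × 10^-4 mol
From the 1:3 ratio, n(BrO3^-) in the aliquot = 1/3 × 8.585 × 10^-4 = 2.862 × 10^-4 mol
[BrO3^-]_dilute = 2.862 × 10^-4 / 0.02012 = 0.01422 mol/L
[BrO3^-]_original = 0.01422 × 100.0/4.871 = 0.2920 mol/L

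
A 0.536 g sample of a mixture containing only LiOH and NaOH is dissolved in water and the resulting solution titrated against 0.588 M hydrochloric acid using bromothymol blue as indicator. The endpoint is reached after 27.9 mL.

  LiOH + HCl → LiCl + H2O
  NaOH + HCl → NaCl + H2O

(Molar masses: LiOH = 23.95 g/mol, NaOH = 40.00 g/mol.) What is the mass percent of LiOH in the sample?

33.5 %

n(HCl) = 0.0279 × 0.588 = 0.0164 mol
Let x = n(LiOH), y = n(NaOH).
Titrant: 1x + 1y = 0.0164;  mass: 23.95x + 40.00y = 0.536
Solving, x = 7.49 × 10^-3 mol, y = 8.92 × 10^-3 mol
mass of LiOH = 7.49 × 10^-3 × 23.95 = 0.179 g
% LiOH = 0.179 / 0.536 × 100 = 33.5 %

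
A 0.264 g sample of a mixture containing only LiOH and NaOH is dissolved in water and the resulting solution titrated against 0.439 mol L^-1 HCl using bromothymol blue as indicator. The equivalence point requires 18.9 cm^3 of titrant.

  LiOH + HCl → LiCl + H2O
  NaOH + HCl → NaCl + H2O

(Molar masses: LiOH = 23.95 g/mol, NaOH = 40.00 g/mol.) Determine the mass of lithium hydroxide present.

n(HCl) = 0.0189 × 0.439 = 8.30 × 10^-3 mol
Let x = n(LiOH), y = n(NaOH).
Titrant: 1x + 1y = 8.30 × 10^-3;  mass: 23.95x + 40.00y = 0.264
Solving, x = 4.23 × 10^-3 mol, y = 4.07 × 10^-3 mol
mass of LiOH = 4.23 × 10^-3 × 23.95 = 0.101 g

0.101 g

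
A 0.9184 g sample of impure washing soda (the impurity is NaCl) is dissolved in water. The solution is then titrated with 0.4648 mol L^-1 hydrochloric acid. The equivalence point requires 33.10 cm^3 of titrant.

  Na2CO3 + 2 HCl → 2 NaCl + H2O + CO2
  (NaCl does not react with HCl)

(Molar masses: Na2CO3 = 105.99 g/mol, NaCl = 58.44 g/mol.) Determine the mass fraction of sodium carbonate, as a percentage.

88.78 %

n(HCl) = 0.03310 × 0.4648 = 0.01538 mol
Let x = n(Na2CO3), y = n(NaCl).
Titrant: 2x = 0.01538;  mass: 105.99x + 58.44y = 0.9184
Solving, x = 7.692 × 10^-3 mol, y = 1.764 × 10^-3 mol
mass of Na2CO3 = 7.692 × 10^-3 × 105.99 = 0.8153 g
% Na2CO3 = 0.8153 / 0.9184 × 100 = 88.78 %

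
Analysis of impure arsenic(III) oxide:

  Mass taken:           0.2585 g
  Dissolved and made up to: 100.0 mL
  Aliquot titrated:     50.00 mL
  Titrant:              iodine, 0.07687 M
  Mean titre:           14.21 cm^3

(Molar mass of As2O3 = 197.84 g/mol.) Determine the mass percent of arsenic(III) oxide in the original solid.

As2O3 + 2 I2 + 2 H2O → As2O5 + 4 HI
n(I2) per titration = 0.01421 × 0.07687 = 1.092 × 10^-3 mol
From the 1:2 ratio, n(As2O3) in each aliquot = 1/2 × 1.092 × 10^-3 = 5.462 × 10^-4 mol
n(As2O3) in the whole flask = 5.462 × 10^-4 × 100.0/50.00 = 1.092 × 10^-3 mol
mass of As2O3 = 1.092 × 10^-3 × 197.84 = 0.2161 g
% As2O3 = 0.2161 / 0.2585 × 100 = 83.60 %

83.60 %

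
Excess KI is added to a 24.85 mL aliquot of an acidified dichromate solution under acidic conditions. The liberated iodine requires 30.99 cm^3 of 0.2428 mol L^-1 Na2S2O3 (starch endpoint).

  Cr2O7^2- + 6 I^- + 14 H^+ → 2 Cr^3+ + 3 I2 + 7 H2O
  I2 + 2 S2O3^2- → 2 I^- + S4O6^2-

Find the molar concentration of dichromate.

n(S2O3^2-) = 0.03099 × 0.2428 = 7.524 × 10^-3 mol
n(I2) = n(S2O3^2-)/2 = 3.762 × 10^-3 mol
From the 1:3 ratio, n(Cr2O7^2-) in the aliquot = 1/3 × 3.762 × 10^-3 = 1.254 × 10^-3 mol
[Cr2O7^2-] = 1.254 × 10^-3 / 0.02485 = 0.05047 mol/L

0.05047 mol/L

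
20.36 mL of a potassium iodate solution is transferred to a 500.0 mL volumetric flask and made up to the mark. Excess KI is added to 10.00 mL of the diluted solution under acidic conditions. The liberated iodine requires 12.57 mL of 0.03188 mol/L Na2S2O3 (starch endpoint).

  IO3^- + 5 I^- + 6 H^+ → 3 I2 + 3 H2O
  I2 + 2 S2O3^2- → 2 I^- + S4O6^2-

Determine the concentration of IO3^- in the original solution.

0.1640 mol/L

n(S2O3^2-) = 0.01257 × 0.03188 = 4.007 × 10^-4 mol
n(I2) = n(S2O3^2-)/2 = 2.004 × 10^-4 mol
From the 1:3 ratio, n(IO3^-) in the aliquot = 1/3 × 2.004 × 10^-4 = 6.679 × 10^-5 mol
[IO3^-]_dilute = 6.679 × 10^-5 / 0.01000 = 0.006679 mol/L
[IO3^-]_original = 0.006679 × 500.0/20.36 = 0.1640 mol/L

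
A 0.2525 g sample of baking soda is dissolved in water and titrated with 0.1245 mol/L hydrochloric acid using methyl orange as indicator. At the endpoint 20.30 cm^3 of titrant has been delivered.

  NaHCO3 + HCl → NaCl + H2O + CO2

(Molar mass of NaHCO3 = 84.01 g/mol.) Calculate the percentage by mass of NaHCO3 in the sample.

84.09 %

n(HCl) = 0.02030 L × 0.1245 mol/L = 2.527 × 10^-3 mol
n(NaHCO3) = 2.527 × 10^-3 mol (1:1 ratio)
mass of NaHCO3 = 2.527 × 10^-3 × 84.01 g/mol = 0.2123 g
% NaHCO3 = 0.2123 / 0.2525 × 100 = 84.09 %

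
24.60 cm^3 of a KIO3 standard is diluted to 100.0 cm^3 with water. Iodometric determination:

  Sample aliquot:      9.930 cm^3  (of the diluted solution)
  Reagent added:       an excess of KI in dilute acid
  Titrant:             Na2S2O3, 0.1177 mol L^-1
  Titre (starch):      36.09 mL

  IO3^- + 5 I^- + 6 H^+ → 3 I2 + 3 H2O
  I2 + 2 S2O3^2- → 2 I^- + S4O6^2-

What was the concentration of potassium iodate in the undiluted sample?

0.2898 mol/L

n(S2O3^2-) = 0.03609 × 0.1177 = 4.248 × 10^-3 mol
n(I2) = n(S2O3^2-)/2 = 2.124 × 10^-3 mol
From the 1:3 ratio, n(IO3^-) in the aliquot = 1/3 × 2.124 × 10^-3 = 7.080 × 10^-4 mol
[IO3^-]_dilute = 7.080 × 10^-4 / 0.009930 = 0.07130 mol/L
[IO3^-]_original = 0.07130 × 100.0/24.60 = 0.2898 mol/L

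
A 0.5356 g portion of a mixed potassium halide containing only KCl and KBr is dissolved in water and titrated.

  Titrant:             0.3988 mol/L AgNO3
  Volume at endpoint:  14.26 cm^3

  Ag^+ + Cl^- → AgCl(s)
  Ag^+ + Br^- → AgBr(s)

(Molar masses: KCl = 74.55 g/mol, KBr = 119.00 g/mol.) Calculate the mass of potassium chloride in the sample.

0.2367 g

n(AgNO3) = 0.01426 × 0.3988 = 5.687 × 10^-3 mol
Let x = n(KCl), y = n(KBr).
Titrant: 1x + 1y = 5.687 × 10^-3;  mass: 74.55x + 119.00y = 0.5356
Solving, x = 3.175 × 10^-3 mol, y = 2.512 × 10^-3 mol
mass of KCl = 3.175 × 10^-3 × 74.55 = 0.2367 g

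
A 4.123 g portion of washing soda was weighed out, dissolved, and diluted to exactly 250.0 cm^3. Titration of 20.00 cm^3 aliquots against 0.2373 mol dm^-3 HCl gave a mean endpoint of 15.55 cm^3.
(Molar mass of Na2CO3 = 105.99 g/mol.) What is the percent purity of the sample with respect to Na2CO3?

Na2CO3 + 2 HCl → 2 NaCl + H2O + CO2
n(HCl) per titration = 0.01555 × 0.2373 = 3.690 × 10^-3 mol
From the 1:2 ratio, n(Na2CO3) in each aliquot = 1/2 × 3.690 × 10^-3 = 1.845 × 10^-3 mol
n(Na2CO3) in the whole flask = 1.845 × 10^-3 × 250.0/20.00 = 0.02306 mol
mass of Na2CO3 = 0.02306 × 105.99 = 2.444 g
% Na2CO3 = 2.444 / 4.123 × 100 = 59.29 %

59.29 %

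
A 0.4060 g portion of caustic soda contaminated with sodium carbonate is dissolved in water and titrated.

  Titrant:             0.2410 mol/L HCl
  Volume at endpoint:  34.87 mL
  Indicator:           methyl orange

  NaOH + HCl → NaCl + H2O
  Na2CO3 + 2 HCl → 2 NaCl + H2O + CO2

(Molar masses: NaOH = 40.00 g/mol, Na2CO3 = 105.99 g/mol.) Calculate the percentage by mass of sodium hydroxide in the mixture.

n(HCl) = 0.03487 × 0.2410 = 8.404 × 10^-3 mol
Let x = n(NaOH), y = n(Na2CO3).
Titrant: 1x + 2y = 8.404 × 10^-3;  mass: 40.00x + 105.99y = 0.4060
Solving, x = 3.028 × 10^-3 mol, y = 2.688 × 10^-3 mol
mass of NaOH = 3.028 × 10^-3 × 40.00 = 0.1211 g
% NaOH = 0.1211 / 0.4060 × 100 = 29.84 %

29.84 %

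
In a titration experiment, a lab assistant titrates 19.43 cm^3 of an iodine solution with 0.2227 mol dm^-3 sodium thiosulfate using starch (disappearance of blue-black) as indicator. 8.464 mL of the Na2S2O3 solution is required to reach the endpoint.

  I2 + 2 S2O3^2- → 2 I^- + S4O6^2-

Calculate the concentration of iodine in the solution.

0.04851 mol/L

n(Na2S2O3) = 0.008464 L × 0.2227 mol/L = 1.885 × 10^-3 mol
From the 1:2 mole ratio, n(I2) = 1/2 × 1.885 × 10^-3 = 9.425 × 10^-4 mol
[I2] = 9.425 × 10^-4 mol / 0.01943 L = 0.04851 mol/L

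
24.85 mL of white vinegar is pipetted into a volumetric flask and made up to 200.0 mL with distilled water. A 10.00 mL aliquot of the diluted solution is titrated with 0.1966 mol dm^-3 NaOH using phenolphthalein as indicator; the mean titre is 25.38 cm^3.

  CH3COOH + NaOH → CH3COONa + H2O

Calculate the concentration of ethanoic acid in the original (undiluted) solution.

4.016 mol/L

n(NaOH) = 0.02538 × 0.1966 = 4.990 × 10^-3 mol
n(CH3COOH) in the aliquot = 4.990 × 10^-3 mol (1:1 ratio)
[CH3COOH]_dilute = 4.990 × 10^-3 / 0.01000 = 0.4990 mol/L
Dilution factor = 200.0 / 24.85 = 8.048
[CH3COOH]_stock = 0.4990 × 8.048 = 4.016 mol/L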